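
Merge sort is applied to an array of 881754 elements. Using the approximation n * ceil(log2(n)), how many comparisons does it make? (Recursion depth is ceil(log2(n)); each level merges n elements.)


Merge sort divides the array into halves recursively.
Number of levels = ceil(log2(881754)) = 20
At each level, approximately n = 881754 comparisons are needed for merging.
Total comparisons ~ n * ceil(log2(n)) = 881754 * 20 = 17635080


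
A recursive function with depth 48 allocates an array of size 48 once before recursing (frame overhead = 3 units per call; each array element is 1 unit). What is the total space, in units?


Array allocation: 48 units (allocated once)
Stack frames: 48 deep * 3 per frame = 144 units
Total = 48 + 144 = 192


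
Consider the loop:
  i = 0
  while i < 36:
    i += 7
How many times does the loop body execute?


Starting at i = 0, each iteration adds 7.
Iterations until i >= 36:
  Iteration 1: i = 0 -> i = 7
  Iteration 2: i = 7 -> i = 14
  Iteration 3: i = 14 -> i = 21
  Iteration 4: i = 21 -> i = 28
  Iteration 5: i = 28 -> i = 35
  Iteration 6: i = 35 -> i = 42
Total iterations = ceil(36/7) = 6


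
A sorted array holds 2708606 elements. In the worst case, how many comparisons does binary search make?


Halving sequence: 2708606 -> 1354303 -> 677151 -> 338575 -> 169287 -> 84643 -> 42321 -> 21160 -> 10580 -> 5290 -> 2645 -> 1322 -> 661 -> 330 -> 165 -> 82 -> 41 -> 20 -> 10 -> 5 -> 2 -> 1
Number of halvings = 21
Max comparisons = 21 + 1 = 22


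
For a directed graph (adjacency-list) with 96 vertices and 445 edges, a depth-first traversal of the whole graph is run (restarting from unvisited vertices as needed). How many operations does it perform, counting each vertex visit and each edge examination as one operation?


A full DFS traversal visits each vertex once and examines each edge once.
V = 96
E = 445
Sum = 96 + 445 = 541


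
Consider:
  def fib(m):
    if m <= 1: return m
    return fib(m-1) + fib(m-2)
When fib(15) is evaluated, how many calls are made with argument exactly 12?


Let N(m) = number of times fib(m) is called while evaluating fib(15).
N(15) = 1 (the initial call).
N(14) = 1 (only fib(15) calls it).
For 1 <= m <= 13: fib(m) is called by fib(m+1) and fib(m+2), so
  N(m) = N(m+1) + N(m+2).
fib(0) is called only by fib(2), so N(0) = N(2).
Walk down from m=15:
  N(15)=1, N(14)=1, N(13)=2, N(12)=3
N(12) = 3


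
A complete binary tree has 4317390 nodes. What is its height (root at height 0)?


In a complete binary tree, level k holds nodes 2^k .. 2^(k+1)-1 (1-indexed).
Height = floor(log2(n)) = floor(log2(4317390)) = 22
Check: 2^22 = 4194304 <= 4317390 < 8388608 = 2^23


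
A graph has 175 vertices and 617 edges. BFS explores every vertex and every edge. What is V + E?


A full BFS traversal dequeues each vertex once and examines each edge once.
Vertex visits: 175
Edge visits: 617
V + E = 175 + 617 = 792


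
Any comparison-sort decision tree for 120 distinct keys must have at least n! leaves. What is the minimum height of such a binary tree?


A binary decision tree of height h has at most 2^h leaves and needs at least n! of them, so h >= ceil(log2(n!)).
120! is far too large to multiply out, so use Stirling's series:
  ln(n!) ~ n ln n - n + (1/2) ln(2 pi n) + 1/(12n)  (error below 1/(360 n^3), negligible here)
  ln(120) = 4.7874917
  n ln n = 120 * 4.7874917 = 574.4990
  (1/2) ln(2 pi * 120) = (1/2) ln(753.9822) = 3.3127
  1/(12*120) = 0.0007
  ln(120!) ~ 574.4990 - 120 + 3.3127 + 0.0007 = 457.8124
Convert to base 2: log2(120!) = 457.8124 / ln 2 = 457.8124 / 0.69314718 = 660.4837
ceil(660.4837) = 661


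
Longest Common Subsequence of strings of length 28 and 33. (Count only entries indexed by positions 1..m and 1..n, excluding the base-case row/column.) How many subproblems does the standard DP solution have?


DP table indexed by positions in both strings.
First string: 28 positions
Second string: 33 positions
Total = 28 * 33 = 924


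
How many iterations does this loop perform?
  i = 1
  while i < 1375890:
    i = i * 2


The loop variable doubles each iteration:
i = 1 -> 2 -> 4 -> 8 -> 16 -> 32 -> 64 -> 128 -> 256 -> 512 -> 1024 -> 2048 -> 4096 -> 8192 -> 16384 -> 32768 -> 65536 -> 131072 -> 262144 -> 524288 -> 1048576 -> 2097152 (stop, 2097152 >= 1375890)
Number of doublings = ceil(log2(1375890)) = 21


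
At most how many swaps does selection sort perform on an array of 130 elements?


Each of the 129 passes places one element in its final position.
Pass 1: swap minimum into position 0
Pass 2: swap minimum of remaining into position 1
...
Pass 129: last two elements, one swap
Maximum swaps = 130 - 1 = 129


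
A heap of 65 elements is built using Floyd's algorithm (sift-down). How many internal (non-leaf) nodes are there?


Leaf nodes occupy roughly half the array.
Sift-down is called for each internal node, starting from the last one.
Internal nodes = floor(n/2) = floor(65/2) = 32


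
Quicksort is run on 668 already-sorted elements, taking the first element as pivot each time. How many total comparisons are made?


Sum of comparisons per partition:
667 + 666 + ... + 1 + 0
= 668 * (668 - 1) / 2
= 668 * 667 / 2
= 222778


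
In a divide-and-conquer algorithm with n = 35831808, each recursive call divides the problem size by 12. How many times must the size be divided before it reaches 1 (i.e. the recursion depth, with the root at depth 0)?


Number of divisions = log_12(35831808)
Sizes: 35831808 -> 2985984 -> 248832 -> 20736 -> 1728 -> 144 -> 12 -> 1 (7 divisions)
Recursion depth = 7


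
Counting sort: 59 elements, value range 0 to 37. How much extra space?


n = 59 (output array)
k = 38 (count array for 38 distinct values)
Extra space = 59 + 38 = 97


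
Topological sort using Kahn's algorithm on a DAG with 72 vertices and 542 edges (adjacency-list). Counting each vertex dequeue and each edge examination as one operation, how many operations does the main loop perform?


Kahn's algorithm:
  1. Compute in-degrees: O(V + E)
  2. Process queue: each vertex dequeued once (O(V))
     each edge examined once (O(E))
Total = V + E = 72 + 542 = 614


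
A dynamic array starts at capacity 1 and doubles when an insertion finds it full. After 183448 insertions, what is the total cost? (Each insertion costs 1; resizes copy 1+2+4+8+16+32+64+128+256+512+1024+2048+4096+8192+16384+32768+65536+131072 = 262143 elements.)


Insertion cost: 183448 (one per element)
Resizes occur just before inserting elements 2, 3, 5, 9, ...
Elements copied at each resize: 1 + 2 + 4 + 8 + 16 + 32 + 64 + 128 + 256 + 512 + 1024 + 2048 + 4096 + 8192 + 16384 + 32768 + 65536 + 131072
Sum of copies = 262143 (geometric series: 2^k - 1)
Total = 183448 + 262143 = 445591


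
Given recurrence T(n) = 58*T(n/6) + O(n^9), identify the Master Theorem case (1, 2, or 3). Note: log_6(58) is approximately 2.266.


Master Theorem parameters: a=58, b=6, c=9
log_b(a) = 2.266
Compare b^c with a: 6^9 = 10077696 > 58, so c > log_b(a).
Comparing c=9 vs log_b(a)=2.266:
9 > 2.266 => Case 3
Result: T(n) = O(n^9)
Master Theorem case = 3


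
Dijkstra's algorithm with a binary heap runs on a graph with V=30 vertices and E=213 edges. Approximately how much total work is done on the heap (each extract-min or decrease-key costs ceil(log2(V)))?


Dijkstra with a binary heap: each vertex is extracted once, each edge may relax once.
Each heap operation costs O(log V).
V + E = 30 + 213 = 243
ceil(log2(30)) = 5 (since 2^4 = 16 < 30 <= 32 = 2^5)
Total heap work = (V+E) * ceil(log2(V)) = 243 * 5 = 1215


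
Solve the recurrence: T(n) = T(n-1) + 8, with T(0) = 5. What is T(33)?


Unrolling the recurrence:
T(33) = T(32) + 8
       = T(31) + 8 + 8
       = T(30) + 8*3
       ...
       = T(0) + 8*33
       = 5 + 264 = 269


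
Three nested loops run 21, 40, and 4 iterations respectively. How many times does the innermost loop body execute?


Loop 1 (outermost): 21 iterations
Loop 2 (middle): 40 iterations per outer
Loop 3 (innermost): 4 iterations per middle
Total = 21 * 40 * 4 = 3360


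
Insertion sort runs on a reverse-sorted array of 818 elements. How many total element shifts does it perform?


Sum of shifts = 1 + 2 + 3 + ... + 817
= 818 * 817 / 2
= 668306 / 2
= 334153


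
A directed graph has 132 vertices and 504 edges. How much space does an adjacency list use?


Adjacency list: one list head per vertex + one entry per edge
Vertex heads: 132
Edge entries: 504
Total = 132 + 504 = 636


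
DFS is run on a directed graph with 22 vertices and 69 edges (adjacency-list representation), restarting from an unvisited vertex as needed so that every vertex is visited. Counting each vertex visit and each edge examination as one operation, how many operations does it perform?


A full DFS traversal processes each vertex exactly once (push/pop on stack).
Each directed edge is examined once.
V = 22, E = 69
V + E = 91


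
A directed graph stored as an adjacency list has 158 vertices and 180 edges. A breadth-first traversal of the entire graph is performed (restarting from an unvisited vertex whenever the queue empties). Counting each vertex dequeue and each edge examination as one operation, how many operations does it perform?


A full BFS traversal dequeues each vertex once and examines each edge once.
Vertex visits: 158
Edge visits: 180
V + E = 158 + 180 = 338


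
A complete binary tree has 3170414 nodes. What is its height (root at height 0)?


In a complete binary tree, level k holds nodes 2^k .. 2^(k+1)-1 (1-indexed).
Height = floor(log2(n)) = floor(log2(3170414)) = 21
Check: 2^21 = 2097152 <= 3170414 < 4194304 = 2^22


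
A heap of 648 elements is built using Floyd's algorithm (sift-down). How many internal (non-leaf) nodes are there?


Leaf nodes occupy roughly half the array.
Sift-down is called for each internal node, starting from the last one.
Internal nodes = floor(n/2) = floor(648/2) = 324


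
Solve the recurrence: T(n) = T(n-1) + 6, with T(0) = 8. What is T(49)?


Unrolling the recurrence:
T(49) = T(48) + 6
       = T(47) + 6 + 6
       = T(46) + 6*3
       ...
       = T(0) + 6*49
       = 8 + 294 = 302


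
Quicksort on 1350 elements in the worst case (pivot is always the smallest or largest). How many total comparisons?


In the worst case, each partition step picks the worst pivot:
  Partition 1: 1349 comparisons (n-1 elements to compare)
  Partition 2: 1348 comparisons
  Partition 3: 1347 comparisons
  Partition 4: 1346 comparisons
  Partition 5: 1345 comparisons
  ...
  Last partition: 0 comparisons
Total = (n-1) + (n-2) + ... + 1 + 0 = n*(n-1)/2
= 1350*1349/2 = 910575


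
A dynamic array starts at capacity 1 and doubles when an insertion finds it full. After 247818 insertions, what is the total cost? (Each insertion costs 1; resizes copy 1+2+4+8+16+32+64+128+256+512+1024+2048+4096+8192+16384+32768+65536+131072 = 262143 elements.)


Insertion cost: 247818 (one per element)
Resizes occur just before inserting elements 2, 3, 5, 9, ...
Elements copied at each resize: 1 + 2 + 4 + 8 + 16 + 32 + 64 + 128 + 256 + 512 + 1024 + 2048 + 4096 + 8192 + 16384 + 32768 + 65536 + 131072
Sum of copies = 262143 (geometric series: 2^k - 1)
Total = 247818 + 262143 = 509961


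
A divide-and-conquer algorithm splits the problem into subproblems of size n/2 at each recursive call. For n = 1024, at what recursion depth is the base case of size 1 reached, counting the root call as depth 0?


At each depth, the problem size is divided by 2:
  Depth 0: problem size = 1024
  Depth 1: problem size = 512
  Depth 2: problem size = 256
  Depth 3: problem size = 128
  Depth 4: problem size = 64
  Depth 5: problem size = 32
  Depth 6: problem size = 16
  Depth 7: problem size = 8
  Depth 8: problem size = 4
  Depth 9: problem size = 2
  Depth 10: problem size = 1 (base case)
The base case is reached at depth log_2(1024) = 10 (the tree has 11 levels counting depth 0, but the depth asked for is 10).
Recursion depth = 10


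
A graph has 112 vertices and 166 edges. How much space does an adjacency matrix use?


Adjacency matrix: V x V grid of entries
Space = V^2 = 112^2 = 112 * 112 = 12544


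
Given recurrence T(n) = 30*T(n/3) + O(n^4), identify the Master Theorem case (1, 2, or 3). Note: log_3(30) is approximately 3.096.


Master Theorem parameters: a=30, b=3, c=4
log_b(a) = 3.096
Compare b^c with a: 3^4 = 81 > 30, so c > log_b(a).
Comparing c=4 vs log_b(a)=3.096:
4 > 3.096 => Case 3
Result: T(n) = O(n^4)
Master Theorem case = 3


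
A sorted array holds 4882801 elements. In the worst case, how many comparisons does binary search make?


Halving sequence: 4882801 -> 2441400 -> 1220700 -> 610350 -> 305175 -> 152587 -> 76293 -> 38146 -> 19073 -> 9536 -> 4768 -> 2384 -> 1192 -> 596 -> 298 -> 149 -> 74 -> 37 -> 18 -> 9 -> 4 -> 2 -> 1
Number of halvings = 22
Max comparisons = 22 + 1 = 23


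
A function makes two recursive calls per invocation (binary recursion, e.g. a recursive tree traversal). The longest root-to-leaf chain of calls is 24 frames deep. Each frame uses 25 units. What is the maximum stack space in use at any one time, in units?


Binary recursion: the two calls run one after the other, so only one root-to-leaf chain of frames is on the stack at a time.
Maximum depth (longest chain) = 24 frames
Each frame = 25 units
Max stack space = 24 * 25 = 600


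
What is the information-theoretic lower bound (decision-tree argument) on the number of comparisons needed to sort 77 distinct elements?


A binary decision tree of height h has at most 2^h leaves and needs at least n! of them, so h >= ceil(log2(n!)).
77! is far too large to multiply out, so use Stirling's series:
  ln(n!) ~ n ln n - n + (1/2) ln(2 pi n) + 1/(12n)  (error below 1/(360 n^3), negligible here)
  ln(77) = 4.3438054
  n ln n = 77 * 4.3438054 = 334.4730
  (1/2) ln(2 pi * 77) = (1/2) ln(483.8053) = 3.0908
  1/(12*77) = 0.0011
  ln(77!) ~ 334.4730 - 77 + 3.0908 + 0.0011 = 260.5649
Convert to base 2: log2(77!) = 260.5649 / ln 2 = 260.5649 / 0.69314718 = 375.9157
ceil(375.9157) = 376


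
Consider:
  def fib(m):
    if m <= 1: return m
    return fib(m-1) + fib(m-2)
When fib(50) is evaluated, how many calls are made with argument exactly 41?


Let N(m) = number of times fib(m) is called while evaluating fib(50).
N(50) = 1 (the initial call).
N(49) = 1 (only fib(50) calls it).
For 1 <= m <= 48: fib(m) is called by fib(m+1) and fib(m+2), so
  N(m) = N(m+1) + N(m+2).
fib(0) is called only by fib(2), so N(0) = N(2).
Walk down from m=50:
  N(50)=1, N(49)=1, N(48)=2, N(47)=3, N(46)=5, N(45)=8, N(44)=13, N(43)=21, N(42)=34, N(41)=55
N(41) = 55


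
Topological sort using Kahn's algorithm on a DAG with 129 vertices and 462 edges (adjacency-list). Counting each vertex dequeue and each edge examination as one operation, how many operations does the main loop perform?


Kahn's algorithm:
  1. Compute in-degrees: O(V + E)
  2. Process queue: each vertex dequeued once (O(V))
     each edge examined once (O(E))
Total = V + E = 129 + 462 = 591


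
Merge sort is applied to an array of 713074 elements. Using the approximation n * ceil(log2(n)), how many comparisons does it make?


Merge sort divides the array into halves recursively.
Number of levels = ceil(log2(713074)) = 20
At each level, approximately n = 713074 comparisons are needed for merging.
Total comparisons ~ n * ceil(log2(n)) = 713074 * 20 = 14261480


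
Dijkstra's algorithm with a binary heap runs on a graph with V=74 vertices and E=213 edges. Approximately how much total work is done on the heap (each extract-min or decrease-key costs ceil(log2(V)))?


Dijkstra with a binary heap: each vertex is extracted once, each edge may relax once.
Each heap operation costs O(log V).
V + E = 74 + 213 = 287
ceil(log2(74)) = 7 (since 2^6 = 64 < 74 <= 128 = 2^7)
Total heap work = (V+E) * ceil(log2(V)) = 287 * 7 = 2009


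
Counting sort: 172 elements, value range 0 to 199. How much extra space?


n = 172 (output array)
k = 200 (count array for 200 distinct values)
Extra space = 172 + 200 = 372


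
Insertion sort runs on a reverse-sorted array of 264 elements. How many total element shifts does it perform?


Sum of shifts = 1 + 2 + 3 + ... + 263
= 264 * 263 / 2
= 69432 / 2
= 34716


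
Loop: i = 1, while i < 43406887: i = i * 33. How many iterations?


i multiplies by 33 each step:
i = 1 -> 33 -> 1089 -> 35937 -> 1185921 -> 39135393 -> 1291467969 (stop)
Iterations = ceil(log_33(43406887)) = 6


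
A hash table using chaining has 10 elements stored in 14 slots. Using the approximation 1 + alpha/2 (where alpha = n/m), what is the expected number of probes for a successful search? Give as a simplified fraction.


Load factor alpha = n/m = 10/14
Expected probes = 1 + alpha/2 = 1 + 10/(2*14)
= 1 + 10/28
= 28/28 + 10/28
= 38/28
Simplify: 19/14


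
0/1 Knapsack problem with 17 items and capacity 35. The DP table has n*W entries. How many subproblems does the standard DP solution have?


The DP table is indexed by (item, capacity).
Rows: 17 items
Columns: 35 capacity values (1 to W)
Total subproblems = 17 * 35 = 595


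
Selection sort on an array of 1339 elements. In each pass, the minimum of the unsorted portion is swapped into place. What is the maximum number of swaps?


Selection sort performs one swap per pass:
  Pass 1: find min in positions 0 to 1338, swap with position 0
  Pass 2: find min in positions 1 to 1338, swap with position 1
  Pass 3: find min in positions 2 to 1338, swap with position 2
  Pass 4: find min in positions 3 to 1338, swap with position 3
  Pass 5: find min in positions 4 to 1338, swap with position 4
  ... (1333 more passes)
Total passes (and swaps) = n - 1 = 1339 - 1 = 1338


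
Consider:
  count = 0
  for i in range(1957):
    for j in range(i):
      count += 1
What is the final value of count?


For each i, the inner loop runs i times:
  i=0: inner runs 0 times
  i=1: inner runs 1 time
  i=2: inner runs 2 times
  i=3: inner runs 3 times
  i=4: inner runs 4 times
  i=5: inner runs 5 times
  i=6: inner runs 6 times
  i=7: inner runs 7 times
  ...
Total = 0 + 1 + 2 + ... + 1956 = 1957*(1957-1)/2 = 1913946


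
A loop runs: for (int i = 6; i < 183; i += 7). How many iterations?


Loop starts at i = 6, increments by 7, stops when i >= 183.
Number of iterations = ceil((183 - 6) / 7)
= ceil(177 / 7)
= 26


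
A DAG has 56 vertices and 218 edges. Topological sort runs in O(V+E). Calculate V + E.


V = 56 (vertex processing)
E = 218 (edge processing)
V + E = 56 + 218 = 274


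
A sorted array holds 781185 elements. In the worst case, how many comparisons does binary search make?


Halving sequence: 781185 -> 390592 -> 195296 -> 97648 -> 48824 -> 24412 -> 12206 -> 6103 -> 3051 -> 1525 -> 762 -> 381 -> 190 -> 95 -> 47 -> 23 -> 11 -> 5 -> 2 -> 1
Number of halvings = 19
Max comparisons = 19 + 1 = 20


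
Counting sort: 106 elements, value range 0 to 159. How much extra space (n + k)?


n = 106 (output array)
k = 160 (count array for 160 distinct values)
Extra space = 106 + 160 = 266


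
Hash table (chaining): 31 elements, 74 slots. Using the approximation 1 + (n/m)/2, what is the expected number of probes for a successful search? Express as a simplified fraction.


Computing expected probes:
alpha = 31/74
= 1 + alpha/2
= 1 + 31/(2*74)
= (2*74 + 31) / (2*74)
= 179/148


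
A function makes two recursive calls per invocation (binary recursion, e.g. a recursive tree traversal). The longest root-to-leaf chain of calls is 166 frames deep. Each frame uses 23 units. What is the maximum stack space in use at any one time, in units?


Binary recursion: the two calls run one after the other, so only one root-to-leaf chain of frames is on the stack at a time.
Maximum depth (longest chain) = 166 frames
Each frame = 23 units
Max stack space = 166 * 23 = 3818


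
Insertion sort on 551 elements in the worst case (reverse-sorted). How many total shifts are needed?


In the worst case (reverse-sorted), each element shifts past all previous:
  Element 1: 1 shifts
  Element 2: 2 shifts
  Element 3: 3 shifts
  Element 4: 4 shifts
  Element 5: 5 shifts
  ...
  Element 550: 550 shifts
Total = 1 + 2 + ... + 550
= 551*(551-1)/2 = 151525


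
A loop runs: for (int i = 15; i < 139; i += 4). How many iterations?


Loop starts at i = 15, increments by 4, stops when i >= 139.
Number of iterations = ceil((139 - 15) / 4)
= ceil(124 / 4)
= 31


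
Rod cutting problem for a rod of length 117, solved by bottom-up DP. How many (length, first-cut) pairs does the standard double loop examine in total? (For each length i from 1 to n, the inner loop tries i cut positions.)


For each subproblem length i = 1..117, the inner loop considers i possible first cuts.
Total = 1 + 2 + ... + 117
= 117*(117+1)/2
= 117*118/2 = 6903


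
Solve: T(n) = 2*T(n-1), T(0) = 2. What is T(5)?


Unrolling:
T(5) = 2*T(4) = 2^2*T(3) = ... = 2^5*T(0)
= 2^5 * 2
= 32 * 2 = 64


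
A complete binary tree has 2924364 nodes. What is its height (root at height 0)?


In a complete binary tree, level k holds nodes 2^k .. 2^(k+1)-1 (1-indexed).
Height = floor(log2(n)) = floor(log2(2924364)) = 21
Check: 2^21 = 2097152 <= 2924364 < 4194304 = 2^22


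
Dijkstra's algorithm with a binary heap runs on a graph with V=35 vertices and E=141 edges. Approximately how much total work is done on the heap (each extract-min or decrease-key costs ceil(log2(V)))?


Dijkstra with a binary heap: each vertex is extracted once, each edge may relax once.
Each heap operation costs O(log V).
V + E = 35 + 141 = 176
ceil(log2(35)) = 6 (since 2^5 = 32 < 35 <= 64 = 2^6)
Total heap work = (V+E) * ceil(log2(V)) = 176 * 6 = 1056


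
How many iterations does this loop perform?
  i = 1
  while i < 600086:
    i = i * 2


The loop variable doubles each iteration:
i = 1 -> 2 -> 4 -> 8 -> 16 -> 32 -> 64 -> 128 -> 256 -> 512 -> 1024 -> 2048 -> 4096 -> 8192 -> 16384 -> 32768 -> 65536 -> 131072 -> 262144 -> 524288 -> 1048576 (stop, 1048576 >= 600086)
Number of doublings = ceil(log2(600086)) = 20


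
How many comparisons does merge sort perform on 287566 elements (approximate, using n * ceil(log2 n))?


Recursion depth: ceil(log2(287566)) = 19
Each recursion level merges n = 287566 elements
Total = 287566 * 19 = 5463754


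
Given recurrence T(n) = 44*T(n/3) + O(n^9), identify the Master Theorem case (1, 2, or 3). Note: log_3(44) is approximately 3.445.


Master Theorem parameters: a=44, b=3, c=9
log_b(a) = 3.445
Compare b^c with a: 3^9 = 19683 > 44, so c > log_b(a).
Comparing c=9 vs log_b(a)=3.445:
9 > 3.445 => Case 3
Result: T(n) = O(n^9)
Master Theorem case = 3


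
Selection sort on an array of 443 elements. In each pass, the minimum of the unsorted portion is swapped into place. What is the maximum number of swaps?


Selection sort performs one swap per pass:
  Pass 1: find min in positions 0 to 442, swap with position 0
  Pass 2: find min in positions 1 to 442, swap with position 1
  Pass 3: find min in positions 2 to 442, swap with position 2
  Pass 4: find min in positions 3 to 442, swap with position 3
  Pass 5: find min in positions 4 to 442, swap with position 4
  ... (437 more passes)
Total passes (and swaps) = n - 1 = 443 - 1 = 442


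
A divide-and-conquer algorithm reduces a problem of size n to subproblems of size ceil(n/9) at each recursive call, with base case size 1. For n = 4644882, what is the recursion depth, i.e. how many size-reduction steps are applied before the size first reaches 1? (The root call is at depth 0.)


Each step divides the size by 9 (rounding up); after k steps the size is ceil(n/9^k), which equals 1 exactly when 9^k >= n.
So the depth is the smallest k with 9^k >= 4644882, i.e. ceil(log_9(4644882)).
9^6 = 531441 < 4644882 <= 4782969 = 9^7
Recursion depth = 7


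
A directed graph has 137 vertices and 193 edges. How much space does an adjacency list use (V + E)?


Adjacency list: one list head per vertex + one entry per edge
Vertex heads: 137
Edge entries: 193
Total = 137 + 193 = 330


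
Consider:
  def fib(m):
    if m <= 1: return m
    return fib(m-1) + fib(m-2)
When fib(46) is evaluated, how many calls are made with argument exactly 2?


Let N(m) = number of times fib(m) is called while evaluating fib(46).
N(46) = 1 (the initial call).
N(45) = 1 (only fib(46) calls it).
For 1 <= m <= 44: fib(m) is called by fib(m+1) and fib(m+2), so
  N(m) = N(m+1) + N(m+2).
fib(0) is called only by fib(2), so N(0) = N(2).
Walk down from m=46:
  N(46)=1, N(45)=1, N(44)=2, N(43)=3, N(42)=5, N(41)=8, N(40)=13, N(39)=21, N(38)=34, N(37)=55, N(36)=89, N(35)=144, N(34)=233, N(33)=377, N(32)=610, N(31)=987, N(30)=1597, N(29)=2584, N(28)=4181, N(27)=6765, N(26)=10946, N(25)=17711, N(24)=28657, N(23)=46368, N(22)=75025, N(21)=121393, N(20)=196418, N(19)=317811, N(18)=514229, N(17)=832040, N(16)=1346269, N(15)=2178309, N(14)=3524578, N(13)=5702887, N(12)=9227465, N(11)=14930352, N(10)=24157817, N(9)=39088169, N(8)=63245986, N(7)=102334155, N(6)=165580141, N(5)=267914296, N(4)=433494437, N(3)=701408733, N(2)=1134903170
N(2) = 1134903170


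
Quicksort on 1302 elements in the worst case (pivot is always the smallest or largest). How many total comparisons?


In the worst case, each partition step picks the worst pivot:
  Partition 1: 1301 comparisons (n-1 elements to compare)
  Partition 2: 1300 comparisons
  Partition 3: 1299 comparisons
  Partition 4: 1298 comparisons
  Partition 5: 1297 comparisons
  ...
  Last partition: 0 comparisons
Total = (n-1) + (n-2) + ... + 1 + 0 = n*(n-1)/2
= 1302*1301/2 = 846951


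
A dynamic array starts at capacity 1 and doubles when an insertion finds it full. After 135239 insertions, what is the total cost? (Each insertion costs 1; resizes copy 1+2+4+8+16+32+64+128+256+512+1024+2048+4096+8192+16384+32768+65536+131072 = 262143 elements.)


Insertion cost: 135239 (one per element)
Resizes occur just before inserting elements 2, 3, 5, 9, ...
Elements copied at each resize: 1 + 2 + 4 + 8 + 16 + 32 + 64 + 128 + 256 + 512 + 1024 + 2048 + 4096 + 8192 + 16384 + 32768 + 65536 + 131072
Sum of copies = 262143 (geometric series: 2^k - 1)
Total = 135239 + 262143 = 397382


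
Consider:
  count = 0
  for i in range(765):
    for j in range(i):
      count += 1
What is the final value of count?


For each i, the inner loop runs i times:
  i=0: inner runs 0 times
  i=1: inner runs 1 time
  i=2: inner runs 2 times
  i=3: inner runs 3 times
  i=4: inner runs 4 times
  i=5: inner runs 5 times
  i=6: inner runs 6 times
  i=7: inner runs 7 times
  ...
Total = 0 + 1 + 2 + ... + 764 = 765*(765-1)/2 = 292230


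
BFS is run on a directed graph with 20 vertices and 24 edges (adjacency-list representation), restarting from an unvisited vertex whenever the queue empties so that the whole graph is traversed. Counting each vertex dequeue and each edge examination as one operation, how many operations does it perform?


A full BFS traversal dequeues each vertex exactly once and examines each directed edge exactly once.
V = 20 (vertex processing cost)
E = 24 (edge examination cost)
Total operations proportional to V + E = 20 + 24 = 44


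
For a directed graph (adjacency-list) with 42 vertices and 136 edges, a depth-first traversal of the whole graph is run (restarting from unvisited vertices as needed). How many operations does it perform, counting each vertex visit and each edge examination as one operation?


A full DFS traversal visits each vertex once and examines each edge once.
V = 42
E = 136
Sum = 42 + 136 = 178


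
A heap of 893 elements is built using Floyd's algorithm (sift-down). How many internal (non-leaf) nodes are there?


Leaf nodes occupy roughly half the array.
Sift-down is called for each internal node, starting from the last one.
Internal nodes = floor(n/2) = floor(893/2) = 446


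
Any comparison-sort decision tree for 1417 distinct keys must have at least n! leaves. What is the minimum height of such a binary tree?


A binary decision tree of height h has at most 2^h leaves and needs at least n! of them, so h >= ceil(log2(n!)).
1417! is far too large to multiply out, so use Stirling's series:
  ln(n!) ~ n ln n - n + (1/2) ln(2 pi n) + 1/(12n)  (error below 1/(360 n^3), negligible here)
  ln(1417) = 7.2562972
  n ln n = 1417 * 7.2562972 = 10282.1731
  (1/2) ln(2 pi * 1417) = (1/2) ln(8903.2736) = 4.5471
  1/(12*1417) = 0.0001
  ln(1417!) ~ 10282.1731 - 1417 + 4.5471 + 0.0001 = 8869.7203
Convert to base 2: log2(1417!) = 8869.7203 / ln 2 = 8869.7203 / 0.69314718 = 12796.3015
ceil(12796.3015) = 12797


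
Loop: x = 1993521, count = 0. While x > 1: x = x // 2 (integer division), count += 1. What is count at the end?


The variable x halves each step:
x = 1993521 -> 996760 -> 498380 -> 249190 -> 124595 -> 62297 -> 31148 -> 15574 -> 7787 -> 3893 -> 1946 -> 973 -> 486 -> 243 -> 121 -> 60 -> 30 -> 15 -> 7 -> 3 -> 1
Number of halvings = floor(log2(1993521)) = 20


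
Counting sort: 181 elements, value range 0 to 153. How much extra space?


n = 181 (output array)
k = 154 (count array for 154 distinct values)
Extra space = 181 + 154 = 335


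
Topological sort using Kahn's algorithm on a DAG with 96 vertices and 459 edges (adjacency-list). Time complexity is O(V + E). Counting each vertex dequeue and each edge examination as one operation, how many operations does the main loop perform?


Kahn's algorithm:
  1. Compute in-degrees: O(V + E)
  2. Process queue: each vertex dequeued once (O(V))
     each edge examined once (O(E))
Total = V + E = 96 + 459 = 555


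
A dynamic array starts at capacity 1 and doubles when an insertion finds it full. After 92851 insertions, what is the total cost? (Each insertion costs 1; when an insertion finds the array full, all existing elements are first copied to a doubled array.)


Insertion cost: 92851 (one per element)
Resizes occur just before inserting elements 2, 3, 5, 9, ...
Elements copied at each resize: 1 + 2 + 4 + 8 + 16 + 32 + 64 + 128 + 256 + 512 + 1024 + 2048 + 4096 + 8192 + 16384 + 32768 + 65536
Sum of copies = 131071 (geometric series: 2^k - 1)
Total = 92851 + 131071 = 223922


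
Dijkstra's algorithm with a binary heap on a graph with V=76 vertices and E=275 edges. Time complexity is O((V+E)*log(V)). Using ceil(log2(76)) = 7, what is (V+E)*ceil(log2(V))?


Dijkstra with a binary heap: each vertex is extracted once, each edge may relax once.
Each heap operation costs O(log V).
V + E = 76 + 275 = 351
ceil(log2(76)) = 7 (since 2^6 = 64 < 76 <= 128 = 2^7)
Total heap work = (V+E) * ceil(log2(V)) = 351 * 7 = 2457


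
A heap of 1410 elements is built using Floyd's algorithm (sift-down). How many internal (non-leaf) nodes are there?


Leaf nodes occupy roughly half the array.
Sift-down is called for each internal node, starting from the last one.
Internal nodes = floor(n/2) = floor(1410/2) = 705


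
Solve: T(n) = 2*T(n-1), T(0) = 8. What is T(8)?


Unrolling:
T(8) = 2*T(7) = 2^2*T(6) = ... = 2^8*T(0)
= 2^8 * 8
= 256 * 8 = 2048


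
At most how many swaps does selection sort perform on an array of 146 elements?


Each of the 145 passes places one element in its final position.
Pass 1: swap minimum into position 0
Pass 2: swap minimum of remaining into position 1
...
Pass 145: last two elements, one swap
Maximum swaps = 146 - 1 = 145


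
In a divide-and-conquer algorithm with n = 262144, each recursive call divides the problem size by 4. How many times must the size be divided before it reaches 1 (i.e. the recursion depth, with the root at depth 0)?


Number of divisions = log_4(262144)
Sizes: 262144 -> 65536 -> 16384 -> 4096 -> 1024 -> 256 -> 64 -> 16 -> 4 -> 1 (9 divisions)
Recursion depth = 9


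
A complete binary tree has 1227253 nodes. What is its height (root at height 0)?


In a complete binary tree, level k holds nodes 2^k .. 2^(k+1)-1 (1-indexed).
Height = floor(log2(n)) = floor(log2(1227253)) = 20
Check: 2^20 = 1048576 <= 1227253 < 2097152 = 2^21


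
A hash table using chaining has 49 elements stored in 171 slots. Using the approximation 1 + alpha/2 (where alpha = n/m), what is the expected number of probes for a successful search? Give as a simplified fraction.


Load factor alpha = n/m = 49/171
Expected probes = 1 + alpha/2 = 1 + 49/(2*171)
= 1 + 49/342
= 342/342 + 49/342
= 391/342


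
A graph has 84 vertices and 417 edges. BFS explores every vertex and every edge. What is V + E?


A full BFS traversal dequeues each vertex once and examines each edge once.
Vertex visits: 84
Edge visits: 417
V + E = 84 + 417 = 501


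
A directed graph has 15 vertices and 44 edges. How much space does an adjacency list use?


Adjacency list: one list head per vertex + one entry per edge
Vertex heads: 15
Edge entries: 44
Total = 15 + 44 = 59


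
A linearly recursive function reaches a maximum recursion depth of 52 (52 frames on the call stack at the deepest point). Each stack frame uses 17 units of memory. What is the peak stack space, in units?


Maximum recursion depth = 52 frames
Memory per frame = 17 units
Total stack space = depth * frame_size
= 52 * 17 = 884


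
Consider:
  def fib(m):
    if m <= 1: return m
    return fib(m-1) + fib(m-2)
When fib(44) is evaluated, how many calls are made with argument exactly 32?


Let N(m) = number of times fib(m) is called while evaluating fib(44).
N(44) = 1 (the initial call).
N(43) = 1 (only fib(44) calls it).
For 1 <= m <= 42: fib(m) is called by fib(m+1) and fib(m+2), so
  N(m) = N(m+1) + N(m+2).
fib(0) is called only by fib(2), so N(0) = N(2).
Walk down from m=44:
  N(44)=1, N(43)=1, N(42)=2, N(41)=3, N(40)=5, N(39)=8, N(38)=13, N(37)=21, N(36)=34, N(35)=55, N(34)=89, N(33)=144, N(32)=233
N(32) = 233


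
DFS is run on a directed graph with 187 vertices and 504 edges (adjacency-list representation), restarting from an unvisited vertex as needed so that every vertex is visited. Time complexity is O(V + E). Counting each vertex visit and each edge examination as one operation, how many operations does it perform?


A full DFS traversal processes each vertex exactly once (push/pop on stack).
Each directed edge is examined once.
V = 187, E = 504
V + E = 691


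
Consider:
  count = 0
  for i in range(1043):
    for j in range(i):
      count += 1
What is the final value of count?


For each i, the inner loop runs i times:
  i=0: inner runs 0 times
  i=1: inner runs 1 time
  i=2: inner runs 2 times
  i=3: inner runs 3 times
  i=4: inner runs 4 times
  i=5: inner runs 5 times
  i=6: inner runs 6 times
  i=7: inner runs 7 times
  ...
Total = 0 + 1 + 2 + ... + 1042 = 1043*(1043-1)/2 = 543403


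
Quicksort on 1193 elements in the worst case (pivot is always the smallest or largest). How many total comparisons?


In the worst case, each partition step picks the worst pivot:
  Partition 1: 1192 comparisons (n-1 elements to compare)
  Partition 2: 1191 comparisons
  Partition 3: 1190 comparisons
  Partition 4: 1189 comparisons
  Partition 5: 1188 comparisons
  ...
  Last partition: 0 comparisons
Total = (n-1) + (n-2) + ... + 1 + 0 = n*(n-1)/2
= 1193*1192/2 = 711028


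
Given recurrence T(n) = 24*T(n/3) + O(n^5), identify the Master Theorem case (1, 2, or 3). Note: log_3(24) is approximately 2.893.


Master Theorem parameters: a=24, b=3, c=5
log_b(a) = 2.893
Compare b^c with a: 3^5 = 243 > 24, so c > log_b(a).
Comparing c=5 vs log_b(a)=2.893:
5 > 2.893 => Case 3
Result: T(n) = O(n^5)
Master Theorem case = 3


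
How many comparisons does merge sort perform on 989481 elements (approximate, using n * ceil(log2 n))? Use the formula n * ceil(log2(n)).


Recursion depth: ceil(log2(989481)) = 20
Each recursion level merges n = 989481 elements
Total = 989481 * 20 = 19789620


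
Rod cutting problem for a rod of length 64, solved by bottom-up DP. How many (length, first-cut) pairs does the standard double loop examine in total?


For each subproblem length i = 1..64, the inner loop considers i possible first cuts.
Total = 1 + 2 + ... + 64
= 64*(64+1)/2
= 64*65/2 = 2080


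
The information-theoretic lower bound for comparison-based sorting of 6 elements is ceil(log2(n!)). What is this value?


A binary decision tree of height h has at most 2^h leaves and needs at least n! of them, so h >= ceil(log2(n!)).
Compute 6! as a running product:
  x2 = 2, x3 = 6, x4 = 24, x5 = 120
  x6 = 720
6! = 720
Bracket between powers of 2:
  2^9 = 512 < 720 <= 1024 = 2^10
So ceil(log2(6!)) = 10


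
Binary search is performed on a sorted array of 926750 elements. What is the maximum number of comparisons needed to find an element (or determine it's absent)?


Binary search halves the search space each comparison:
  Step 1: search space = 926750 -> 463375
  Step 2: search space = 463375 -> 231687
  Step 3: search space = 231687 -> 115843
  Step 4: search space = 115843 -> 57921
  Step 5: search space = 57921 -> 28960
  Step 6: search space = 28960 -> 14480
  Step 7: search space = 14480 -> 7240
  Step 8: search space = 7240 -> 3620
  Step 9: search space = 3620 -> 1810
  Step 10: search space = 1810 -> 905
  Step 11: search space = 905 -> 452
  Step 12: search space = 452 -> 226
  Step 13: search space = 226 -> 113
  Step 14: search space = 113 -> 56
  Step 15: search space = 56 -> 28
  Step 16: search space = 28 -> 14
  Step 17: search space = 14 -> 7
  Step 18: search space = 7 -> 3
  Step 19: search space = 3 -> 1
  Step 20: search space = 1 (final check)
Maximum comparisons = floor(log2(926750)) + 1 = 19 + 1 = 20


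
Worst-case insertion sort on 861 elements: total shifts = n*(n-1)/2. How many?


Sum of shifts = 1 + 2 + 3 + ... + 860
= 861 * 860 / 2
= 740460 / 2
= 370230


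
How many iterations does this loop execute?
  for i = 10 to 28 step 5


The loop variable i takes values starting at 10 and increments by 5 each iteration.
Sequence: i = 10, 15, 20, 25
The upper bound 28 is inclusive, so the count is floor((last - first) / step) + 1:
floor((28 - 10) / 5) + 1 = floor(18/5) + 1 = 3 + 1 = 4


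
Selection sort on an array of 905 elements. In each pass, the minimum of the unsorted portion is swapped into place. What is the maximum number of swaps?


Selection sort performs one swap per pass:
  Pass 1: find min in positions 0 to 904, swap with position 0
  Pass 2: find min in positions 1 to 904, swap with position 1
  Pass 3: find min in positions 2 to 904, swap with position 2
  Pass 4: find min in positions 3 to 904, swap with position 3
  Pass 5: find min in positions 4 to 904, swap with position 4
  ... (899 more passes)
Total passes (and swaps) = n - 1 = 905 - 1 = 904


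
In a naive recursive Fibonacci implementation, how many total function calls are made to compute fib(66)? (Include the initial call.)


Let C(m) = total calls to evaluate fib(m). Then C(0)=C(1)=1, and
C(m) = 1 + C(m-1) + C(m-2) for m >= 2.
Build the table (each entry = 1 + previous two):
  C(0) = 1
  C(1) = 1
  C(2) = 1 + 1 + 1 = 3
  C(3) = 1 + 3 + 1 = 5
  C(4) = 1 + 5 + 3 = 9
  C(5) = 1 + 9 + 5 = 15
  C(6) = 1 + 15 + 9 = 25
  C(7) = 1 + 25 + 15 = 41
  C(8) = 1 + 41 + 25 = 67
  C(9) = 1 + 67 + 41 = 109
  C(10) = 1 + 109 + 67 = 177
  C(11) = 1 + 177 + 109 = 287
  C(12) = 1 + 287 + 177 = 465
  C(13) = 1 + 465 + 287 = 753
  C(14) = 1 + 753 + 465 = 1219
  C(15) = 1 + 1219 + 753 = 1973
  C(16) = 1 + 1973 + 1219 = 3193
  C(17) = 1 + 3193 + 1973 = 5167
  C(18) = 1 + 5167 + 3193 = 8361
  C(19) = 1 + 8361 + 5167 = 13529
  C(20) = 1 + 13529 + 8361 = 21891
  C(21) = 1 + 21891 + 13529 = 35421
  C(22) = 1 + 35421 + 21891 = 57313
  C(23) = 1 + 57313 + 35421 = 92735
  C(24) = 1 + 92735 + 57313 = 150049
  C(25) = 1 + 150049 + 92735 = 242785
  C(26) = 1 + 242785 + 150049 = 392835
  C(27) = 1 + 392835 + 242785 = 635621
  C(28) = 1 + 635621 + 392835 = 1028457
  C(29) = 1 + 1028457 + 635621 = 1664079
  C(30) = 1 + 1664079 + 1028457 = 2692537
  C(31) = 1 + 2692537 + 1664079 = 4356617
  C(32) = 1 + 4356617 + 2692537 = 7049155
  C(33) = 1 + 7049155 + 4356617 = 11405773
  C(34) = 1 + 11405773 + 7049155 = 18454929
  C(35) = 1 + 18454929 + 11405773 = 29860703
  C(36) = 1 + 29860703 + 18454929 = 48315633
  C(37) = 1 + 48315633 + 29860703 = 78176337
  C(38) = 1 + 78176337 + 48315633 = 126491971
  C(39) = 1 + 126491971 + 78176337 = 204668309
  C(40) = 1 + 204668309 + 126491971 = 331160281
  C(41) = 1 + 331160281 + 204668309 = 535828591
  C(42) = 1 + 535828591 + 331160281 = 866988873
  C(43) = 1 + 866988873 + 535828591 = 1402817465
  C(44) = 1 + 1402817465 + 866988873 = 2269806339
  C(45) = 1 + 2269806339 + 1402817465 = 3672623805
  C(46) = 1 + 3672623805 + 2269806339 = 5942430145
  C(47) = 1 + 5942430145 + 3672623805 = 9615053951
  C(48) = 1 + 9615053951 + 5942430145 = 15557484097
  C(49) = 1 + 15557484097 + 9615053951 = 25172538049
  C(50) = 1 + 25172538049 + 15557484097 = 40730022147
  C(51) = 1 + 40730022147 + 25172538049 = 65902560197
  C(52) = 1 + 65902560197 + 40730022147 = 106632582345
  C(53) = 1 + 106632582345 + 65902560197 = 172535142543
  C(54) = 1 + 172535142543 + 106632582345 = 279167724889
  C(55) = 1 + 279167724889 + 172535142543 = 451702867433
  C(56) = 1 + 451702867433 + 279167724889 = 730870592323
  C(57) = 1 + 730870592323 + 451702867433 = 1182573459757
  C(58) = 1 + 1182573459757 + 730870592323 = 1913444052081
  C(59) = 1 + 1913444052081 + 1182573459757 = 3096017511839
  C(60) = 1 + 3096017511839 + 1913444052081 = 5009461563921
  C(61) = 1 + 5009461563921 + 3096017511839 = 8105479075761
  C(62) = 1 + 8105479075761 + 5009461563921 = 13114940639683
  C(63) = 1 + 13114940639683 + 8105479075761 = 21220419715445
  C(64) = 1 + 21220419715445 + 13114940639683 = 34335360355129
  C(65) = 1 + 34335360355129 + 21220419715445 = 55555780070575
  C(66) = 1 + 55555780070575 + 34335360355129 = 89891140425705
Total calls for fib(66) = 89891140425705
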